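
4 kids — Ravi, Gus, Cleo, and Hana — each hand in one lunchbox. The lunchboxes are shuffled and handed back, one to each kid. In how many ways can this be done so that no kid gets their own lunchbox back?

9

This is the derangement count D_4: permutations of 4 items with no fixed point.
By inclusion–exclusion this is Σ_{j=0}^{4} (−1)^j C(4,j)·(4−j)!.
Computing: 24 − 24 + 12 − 4 + 1 = 9.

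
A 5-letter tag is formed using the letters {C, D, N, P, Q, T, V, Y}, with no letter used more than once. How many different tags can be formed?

6720

This is a permutation of 5 out of 8: P(8,5) = 8!/3!.
That product is 8 × 7 × 6 × 5 × 4 = 6720.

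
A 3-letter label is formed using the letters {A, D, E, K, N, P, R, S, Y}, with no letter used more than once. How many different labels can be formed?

Choose and order 3 of the 9 symbols: the first letter has 9 options, the next 8, then 7.
That product is 9 × 8 × 7 = 504.

504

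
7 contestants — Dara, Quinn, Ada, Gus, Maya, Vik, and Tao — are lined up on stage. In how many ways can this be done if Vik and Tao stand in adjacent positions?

1440

Treat {Vik, Tao} as a single unit. There are 6 units to order, and the pair itself can be ordered 2 ways.
So the count is 2·(6)! = 1440.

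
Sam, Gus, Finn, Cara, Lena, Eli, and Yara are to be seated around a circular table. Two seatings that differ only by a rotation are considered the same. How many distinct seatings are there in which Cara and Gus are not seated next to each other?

480

Without the restriction there are (6)! = 720 seatings.
Those with Cara next to Gus: fuse the pair into one unit and seat 6 units around a circle — 2·(5)! = 240.
Subtracting, 720 − 240 = 480.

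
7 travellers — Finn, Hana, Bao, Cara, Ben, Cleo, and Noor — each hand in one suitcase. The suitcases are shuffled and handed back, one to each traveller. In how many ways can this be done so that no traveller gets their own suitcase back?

Let Aᵢ be the assignments in which traveller i gets their own suitcase. We want the size of the complement of A₁∪…∪A_7.
By inclusion–exclusion this is Σ_{j=0}^{7} (−1)^j C(7,j)·(7−j)!.
Computing: 5040 − 5040 + 2520 − 840 + 210 − 42 + 7 − 1 = 1854.

1854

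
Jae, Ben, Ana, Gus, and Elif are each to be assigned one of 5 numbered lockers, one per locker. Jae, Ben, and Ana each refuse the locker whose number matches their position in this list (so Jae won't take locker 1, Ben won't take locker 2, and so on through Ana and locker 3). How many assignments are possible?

64

Let Aᵢ (for i ∈ {1, 2, 3}) be the placements that put person i in their forbidden locker. Any j of these fix j positions, leaving (5−j)! ways to fill the rest, and there are C(3,j) ways to pick which j.
By inclusion–exclusion, the number of valid placements is Σ_{j=0}^{3} (−1)^j C(3,j)·(5−j)!.
Computing: 120 − 72 + 18 − 2 = 64.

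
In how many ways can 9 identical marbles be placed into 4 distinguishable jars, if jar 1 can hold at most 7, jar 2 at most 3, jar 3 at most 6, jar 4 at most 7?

146

Ignoring the caps, the number of non-negative solutions to x_1+…+x_4 = 9 is C(12,3) = 220.
Subtract solutions that violate a single cap (substitute x_i' = x_i − (cap_i+1)): x_1 ≥ 8 gives C(4,3) = 4; x_2 ≥ 4 gives C(8,3) = 56; x_3 ≥ 7 gives C(5,3) = 10; x_4 ≥ 8 gives C(4,3) = 4. Together 74.
No two caps can be exceeded simultaneously, so the pair terms are all 0.
By inclusion–exclusion the count is 220 − 74 + 0 = 146.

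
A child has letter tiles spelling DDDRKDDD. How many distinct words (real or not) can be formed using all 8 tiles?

DDDRKDDD has 8 letters with D appearing 6 times.
Dividing 8! = 40320 by 6! = 720 for the repeated letters gives 56.

56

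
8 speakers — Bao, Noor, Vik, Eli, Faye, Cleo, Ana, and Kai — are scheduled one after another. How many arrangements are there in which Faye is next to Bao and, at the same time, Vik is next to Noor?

2880

Treat {Faye,Bao} as one block (2 orders) and {Vik,Noor} as another (2 orders).
That leaves 6 units to arrange: 2 × 2 × 6! = 4 × 720 = 2880.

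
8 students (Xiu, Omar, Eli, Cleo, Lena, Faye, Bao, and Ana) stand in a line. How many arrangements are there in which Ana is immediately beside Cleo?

Place the 6 others and the Ana-Cleo pair as 7 objects in a line; the pair has 2 internal arrangements.
So the count is 2·(7)! = 10080.

10080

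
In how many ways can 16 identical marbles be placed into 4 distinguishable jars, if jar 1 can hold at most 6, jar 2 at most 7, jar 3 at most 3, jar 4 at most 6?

Without the upper bounds there are C(19,3) = 969 ways to split 16 among 4 jars.
Subtract solutions that violate a single cap (substitute x_i' = x_i − (cap_i+1)): x_1 ≥ 7 gives C(12,3) = 220; x_2 ≥ 8 gives C(11,3) = 165; x_3 ≥ 4 gives C(15,3) = 455; x_4 ≥ 7 gives C(12,3) = 220. Together 1060.
Add back pairs where two caps are both exceeded: 4 + 56 + 10 + 35 + 4 + 56 = 165.
By inclusion–exclusion the count is 969 − 1060 + 165 = 74.

74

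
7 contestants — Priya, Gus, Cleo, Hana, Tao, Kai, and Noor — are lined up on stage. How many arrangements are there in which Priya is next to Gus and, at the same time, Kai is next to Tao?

480

Treat {Priya,Gus} as one block (2 orders) and {Kai,Tao} as another (2 orders).
That leaves 5 units to arrange: 2 × 2 × 5! = 4 × 120 = 480.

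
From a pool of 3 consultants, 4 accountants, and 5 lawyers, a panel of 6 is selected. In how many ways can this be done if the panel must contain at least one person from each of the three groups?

With no constraint there are C(12,6) = 924 possible selections.
Selections missing a whole group: no consultants → C(9,6) = 84; no accountants → C(8,6) = 28; no lawyers → C(7,6) = 7.
Add back selections omitting two groups (i.e. drawn from a single group): C(3,6) + C(4,6) + C(5,6) = 0.
By inclusion–exclusion: 924 − 119 + 0 = 805.

805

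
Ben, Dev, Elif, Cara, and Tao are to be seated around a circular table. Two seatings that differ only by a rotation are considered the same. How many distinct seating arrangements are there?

Fix one person's seat to break rotational symmetry; the remaining 4 people can be arranged in (4)! = 24 ways.

24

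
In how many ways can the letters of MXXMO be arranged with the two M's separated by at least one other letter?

18

There are 5!/(2!·2!) = 30 arrangements of MXXMO in total.
If the two M's are adjacent, glue them into one block, leaving 4 items to arrange: (4)!/(2!) = 12 ways.
Hence 30 − 12 = 18.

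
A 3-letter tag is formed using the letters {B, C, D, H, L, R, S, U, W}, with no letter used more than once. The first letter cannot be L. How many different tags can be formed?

448

The first letter has 9−1 = 8 choices (anything except L).
The remaining 2 letters are filled from the other 8 symbols without repetition: 8 × 7 = 56.
Total: 8 × 56 = 448.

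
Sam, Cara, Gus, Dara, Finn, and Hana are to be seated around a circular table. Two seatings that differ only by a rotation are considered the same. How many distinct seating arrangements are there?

Seat Sam anywhere (absorbing the rotational symmetry), then permute the other 5: (5)! = 120.

120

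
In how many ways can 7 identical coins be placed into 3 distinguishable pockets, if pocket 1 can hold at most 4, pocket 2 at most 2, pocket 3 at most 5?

12

Ignoring the caps, the number of non-negative solutions to x_1+…+x_3 = 7 is C(9,2) = 36.
Subtract solutions that violate a single cap (substitute x_i' = x_i − (cap_i+1)): x_1 ≥ 5 gives C(4,2) = 6; x_2 ≥ 3 gives C(6,2) = 15; x_3 ≥ 6 gives C(3,2) = 3. Together 24.
No two caps can be exceeded simultaneously, so the pair terms are all 0.
By inclusion–exclusion the count is 36 − 24 + 0 = 12.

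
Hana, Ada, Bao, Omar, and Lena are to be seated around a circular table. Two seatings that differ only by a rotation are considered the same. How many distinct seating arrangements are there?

24

Around a circle, 5 distinct people have 5!/5 = (4)! = 24 rotationally distinct seatings.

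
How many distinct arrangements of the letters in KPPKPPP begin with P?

Fix P in the first position and arrange the remaining 6 letters.
Those 6 letters have K appearing twice and P appearing 4 times, giving (6)!/(4!·2!) = 15.

15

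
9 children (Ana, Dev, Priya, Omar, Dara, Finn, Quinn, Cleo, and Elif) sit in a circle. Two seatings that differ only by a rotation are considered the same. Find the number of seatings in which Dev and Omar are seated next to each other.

Treat {Dev, Omar} as one unit (2 internal orders) and seat the resulting 8 units around the table: (7)! circular arrangements.
So 2 × (7)! = 2 × 5040 = 10080.

10080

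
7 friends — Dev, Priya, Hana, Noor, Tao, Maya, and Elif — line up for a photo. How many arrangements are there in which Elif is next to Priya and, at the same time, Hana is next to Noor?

480

Treat {Elif,Priya} as one block (2 orders) and {Hana,Noor} as another (2 orders).
That leaves 5 units to arrange: 2 × 2 × 5! = 4 × 120 = 480.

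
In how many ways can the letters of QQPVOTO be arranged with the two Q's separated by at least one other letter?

Total arrangements of QQPVOTO: 7!/(2!·2!) = 1260.
Arrangements with the Q's together: treat QQ as one letter, giving (6)!/(2!) = 360.
Hence 1260 − 360 = 900.

900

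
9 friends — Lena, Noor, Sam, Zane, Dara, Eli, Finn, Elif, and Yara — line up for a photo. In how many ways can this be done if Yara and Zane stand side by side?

Glue Yara and Zane into one block (2 internal orders), leaving 8 units to arrange in a row.
That gives 2 × 8! = 2 × 40320 = 80640.

80640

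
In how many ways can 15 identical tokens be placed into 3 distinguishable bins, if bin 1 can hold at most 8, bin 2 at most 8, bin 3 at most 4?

Without the upper bounds there are C(17,2) = 136 ways to split 15 among 3 bins.
Subtract solutions that violate a single cap (substitute x_i' = x_i − (cap_i+1)): x_1 ≥ 9 gives C(8,2) = 28; x_2 ≥ 9 gives C(8,2) = 28; x_3 ≥ 5 gives C(12,2) = 66. Together 122.
Add back pairs where two caps are both exceeded: 0 + 3 + 3 = 6.
By inclusion–exclusion the count is 136 − 122 + 6 = 20.

20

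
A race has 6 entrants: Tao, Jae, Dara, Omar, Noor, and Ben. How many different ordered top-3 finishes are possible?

120

There are 6 choices for 1st place, 5 for 2nd, and 4 for 3rd.
That gives 6 × 5 × 4 = 120.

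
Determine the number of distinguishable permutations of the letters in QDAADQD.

Letter multiplicities in QDAADQD: A×2, D×3, Q×2.
The number of distinct arrangements is 7!/(3!·2!·2!) = 5040/24 = 210.

210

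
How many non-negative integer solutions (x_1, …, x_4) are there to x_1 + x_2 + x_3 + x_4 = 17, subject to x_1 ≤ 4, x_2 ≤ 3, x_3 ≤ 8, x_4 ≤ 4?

Ignoring the caps, the number of non-negative solutions to x_1+…+x_4 = 17 is C(20,3) = 1140.
Subtract solutions that violate a single cap (substitute x_i' = x_i − (cap_i+1)): x_1 ≥ 5 gives C(15,3) = 455; x_2 ≥ 4 gives C(16,3) = 560; x_3 ≥ 9 gives C(11,3) = 165; x_4 ≥ 5 gives C(15,3) = 455. Together 1635.
Add back pairs where two caps are both exceeded: 165 + 20 + 120 + 35 + 165 + 20 = 525.
Subtract triples: 0 + 20 + 0 + 0 = 20.
By inclusion–exclusion the count is 1140 − 1635 + 525 − 20 = 10.

10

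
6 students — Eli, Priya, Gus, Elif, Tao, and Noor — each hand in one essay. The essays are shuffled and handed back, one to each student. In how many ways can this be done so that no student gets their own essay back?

This is the derangement count D_6: permutations of 6 items with no fixed point.
By inclusion–exclusion this is Σ_{j=0}^{6} (−1)^j C(6,j)·(6−j)!.
Computing: 720 − 720 + 360 − 120 + 30 − 6 + 1 = 265.

265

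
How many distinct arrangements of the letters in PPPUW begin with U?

4

With the first slot taken by U, it remains to arrange the other 4 letters (PPPW).
Those 4 letters have P appearing 3 times, giving (4)!/(3!) = 4.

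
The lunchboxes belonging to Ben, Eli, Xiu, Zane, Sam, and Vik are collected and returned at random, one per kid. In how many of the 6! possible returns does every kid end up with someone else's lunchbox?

265

Count assignments avoiding every fixed point. For any j of the 6 kids fixed to their own lunchbox, the other 6−j can be arranged in (6−j)! ways.
By inclusion–exclusion this is Σ_{j=0}^{6} (−1)^j C(6,j)·(6−j)!.
Computing: 720 − 720 + 360 − 120 + 30 − 6 + 1 = 265.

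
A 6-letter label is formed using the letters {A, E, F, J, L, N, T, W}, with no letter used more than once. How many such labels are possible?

20160

Choose and order 6 of the 8 symbols: the first letter has 8 options, the next 7, and so on down to 3.
8 × 7 × 6 × 5 × 4 × 3 = 20160.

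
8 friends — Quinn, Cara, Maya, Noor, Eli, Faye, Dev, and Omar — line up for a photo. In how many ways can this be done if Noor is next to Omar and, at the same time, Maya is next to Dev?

2880

Treat {Noor,Omar} as one block (2 orders) and {Maya,Dev} as another (2 orders).
That leaves 6 units to arrange: 2 × 2 × 6! = 4 × 720 = 2880.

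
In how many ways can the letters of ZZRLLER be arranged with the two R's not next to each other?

There are 7!/(2!·2!·2!) = 630 arrangements of ZZRLLER in total.
Arrangements with the R's together: treat RR as one letter, giving (6)!/(2!·2!) = 180.
Hence 630 − 180 = 450.

450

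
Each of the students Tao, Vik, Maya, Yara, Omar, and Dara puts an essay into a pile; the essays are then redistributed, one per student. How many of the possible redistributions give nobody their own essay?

265

Let Aᵢ be the assignments in which student i gets their own essay. We want the size of the complement of A₁∪…∪A_6.
By inclusion–exclusion this is Σ_{j=0}^{6} (−1)^j C(6,j)·(6−j)!.
Computing: 720 − 720 + 360 − 120 + 30 − 6 + 1 = 265.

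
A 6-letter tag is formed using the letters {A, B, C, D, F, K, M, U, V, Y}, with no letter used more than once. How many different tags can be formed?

151200

This is a permutation of 6 out of 10: P(10,6) = 10!/4!.
That product is 10 × 9 × 8 × 7 × 6 × 5 = 151200.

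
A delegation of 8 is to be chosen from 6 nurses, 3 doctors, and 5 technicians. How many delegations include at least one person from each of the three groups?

2828

Unrestricted: C(14,8) = 3003 ways to pick any 8 of the 14.
Selections missing a whole group: no nurses → C(8,8) = 1; no doctors → C(11,8) = 165; no technicians → C(9,8) = 9.
Add back selections omitting two groups (i.e. drawn from a single group): C(6,8) + C(3,8) + C(5,8) = 0.
By inclusion–exclusion: 3003 − 175 + 0 = 2828.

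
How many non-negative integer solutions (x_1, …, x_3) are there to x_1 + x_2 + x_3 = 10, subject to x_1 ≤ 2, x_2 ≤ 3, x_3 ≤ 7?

Ignoring the caps, the number of non-negative solutions to x_1+…+x_3 = 10 is C(12,2) = 66.
Subtract solutions that violate a single cap (substitute x_i' = x_i − (cap_i+1)): x_1 ≥ 3 gives C(9,2) = 36; x_2 ≥ 4 gives C(8,2) = 28; x_3 ≥ 8 gives C(4,2) = 6. Together 70.
Add back pairs where two caps are both exceeded: 10 + 0 + 0 = 10.
By inclusion–exclusion the count is 66 − 70 + 10 = 6.

6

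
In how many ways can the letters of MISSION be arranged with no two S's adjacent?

There are 7!/(2!·2!) = 1260 arrangements of MISSION in total.
If the two S's are adjacent, glue them into one block, leaving 6 items to arrange: (6)!/(2!) = 360 ways.
Hence 1260 − 360 = 900.

900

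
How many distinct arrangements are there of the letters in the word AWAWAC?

The 6 letters of AWAWAC have repeats: A appearing 3 times and W appearing twice.
Dividing 6! = 720 by 3!·2! = 12 for the repeated letters gives 60.

60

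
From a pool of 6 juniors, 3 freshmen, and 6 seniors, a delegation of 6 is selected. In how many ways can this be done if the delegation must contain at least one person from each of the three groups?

Total 6-person selections from all 15: C(15,6) = 5005.
Subtract selections that omit an entire group: no juniors → C(9,6) = 84; no freshmen → C(12,6) = 924; no seniors → C(9,6) = 84.
Add back selections omitting two groups (i.e. drawn from a single group): C(6,6) + C(3,6) + C(6,6) = 2.
By inclusion–exclusion: 5005 − 1092 + 2 = 3915.

3915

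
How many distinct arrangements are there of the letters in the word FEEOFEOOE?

FEEOFEOOE has 9 letters with E appearing 4 times, F appearing twice, and O appearing 3 times.
The number of distinct arrangements is 9!/(4!·3!·2!) = 362880/288 = 1260.

1260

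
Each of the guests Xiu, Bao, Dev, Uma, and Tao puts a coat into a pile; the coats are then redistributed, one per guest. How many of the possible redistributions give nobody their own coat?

44

Let Aᵢ be the assignments in which guest i gets their own coat. We want the size of the complement of A₁∪…∪A_5.
By inclusion–exclusion this is Σ_{j=0}^{5} (−1)^j C(5,j)·(5−j)!.
Computing: 120 − 120 + 60 − 20 + 5 − 1 = 44.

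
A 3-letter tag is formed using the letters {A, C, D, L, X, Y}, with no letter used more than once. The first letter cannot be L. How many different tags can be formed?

100

The first letter has 6−1 = 5 choices (anything except L).
The remaining 2 letters are filled from the other 5 symbols without repetition: 5 × 4 = 20.
Total: 5 × 20 = 100.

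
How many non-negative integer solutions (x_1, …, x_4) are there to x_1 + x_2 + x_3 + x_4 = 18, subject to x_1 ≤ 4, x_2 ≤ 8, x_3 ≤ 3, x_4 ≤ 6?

20

Ignoring the caps, the number of non-negative solutions to x_1+…+x_4 = 18 is C(21,3) = 1330.
Subtract solutions that violate a single cap (substitute x_i' = x_i − (cap_i+1)): x_1 ≥ 5 gives C(16,3) = 560; x_2 ≥ 9 gives C(12,3) = 220; x_3 ≥ 4 gives C(17,3) = 680; x_4 ≥ 7 gives C(14,3) = 364. Together 1824.
Add back pairs where two caps are both exceeded: 35 + 220 + 84 + 56 + 10 + 120 = 525.
Subtract triples: 1 + 0 + 10 + 0 = 11.
By inclusion–exclusion the count is 1330 − 1824 + 525 − 11 = 20.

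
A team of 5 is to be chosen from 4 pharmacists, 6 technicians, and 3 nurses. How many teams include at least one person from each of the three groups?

894

With no constraint there are C(13,5) = 1287 possible selections.
Selections missing a whole group: no pharmacists → C(9,5) = 126; no technicians → C(7,5) = 21; no nurses → C(10,5) = 252.
Add back selections omitting two groups (i.e. drawn from a single group): C(4,5) + C(6,5) + C(3,5) = 6.
By inclusion–exclusion: 1287 − 399 + 6 = 894.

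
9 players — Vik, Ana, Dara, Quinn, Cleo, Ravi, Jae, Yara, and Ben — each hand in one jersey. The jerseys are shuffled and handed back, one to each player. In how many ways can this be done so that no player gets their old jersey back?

133496

Let Aᵢ be the assignments in which player i gets their old jersey. We want the size of the complement of A₁∪…∪A_9.
By inclusion–exclusion this is Σ_{j=0}^{9} (−1)^j C(9,j)·(9−j)!.
Computing: 362880 − 362880 + 181440 − 60480 + 15120 − 3024 + 504 − 72 + 9 − 1 = 133496.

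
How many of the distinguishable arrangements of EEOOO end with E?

Fix E in the last position and arrange the remaining 4 letters.
Those 4 letters have O appearing 3 times, giving (4)!/(3!) = 4.

4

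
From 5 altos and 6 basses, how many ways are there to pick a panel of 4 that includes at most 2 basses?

Split by how many basses are chosen (0 through 2).
Sum: C(6,0)·C(5,4) + C(6,1)·C(5,3) + C(6,2)·C(5,2) = 5 + 60 + 150 = 215.

215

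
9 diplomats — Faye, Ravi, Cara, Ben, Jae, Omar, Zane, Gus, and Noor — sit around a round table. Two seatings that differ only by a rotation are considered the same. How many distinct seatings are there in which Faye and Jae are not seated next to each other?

Without the restriction there are (8)! = 40320 seatings.
Those with Faye next to Jae: fuse the pair into one unit and seat 8 units around a circle — 2·(7)! = 10080.
Subtracting, 40320 − 10080 = 30240.

30240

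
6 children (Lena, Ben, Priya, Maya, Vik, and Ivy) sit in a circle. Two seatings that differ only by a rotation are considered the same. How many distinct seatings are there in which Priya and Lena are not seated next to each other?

72

All circular seatings of 6 people number (5)! = 120.
Seatings with Priya beside Lena: treat them as a block with 2 internal orders, giving 2 × (4)! = 48.
Subtracting, 120 − 48 = 72.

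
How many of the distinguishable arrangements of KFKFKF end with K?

10

Fix K in the last position and arrange the remaining 5 letters.
Those 5 letters have F appearing 3 times and K appearing twice, giving (5)!/(3!·2!) = 10.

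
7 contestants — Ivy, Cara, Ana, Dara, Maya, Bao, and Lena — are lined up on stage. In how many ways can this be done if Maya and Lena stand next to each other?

Treat {Maya, Lena} as a single unit. There are 6 units to order, and the pair itself can be ordered 2 ways.
That gives 2 × 6! = 2 × 720 = 1440.

1440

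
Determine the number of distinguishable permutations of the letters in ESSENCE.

The 7 letters of ESSENCE have repeats: E appearing 3 times and S appearing twice.
So there are 7! / (3!·2!) = 420 distinguishable arrangements.

420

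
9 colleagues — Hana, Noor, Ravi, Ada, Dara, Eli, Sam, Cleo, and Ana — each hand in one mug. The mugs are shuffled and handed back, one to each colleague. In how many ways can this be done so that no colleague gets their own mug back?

Count assignments avoiding every fixed point. For any j of the 9 colleagues fixed to their own mug, the other 9−j can be arranged in (9−j)! ways.
By inclusion–exclusion this is Σ_{j=0}^{9} (−1)^j C(9,j)·(9−j)!.
Computing: 362880 − 362880 + 181440 − 60480 + 15120 − 3024 + 504 − 72 + 9 − 1 = 133496.

133496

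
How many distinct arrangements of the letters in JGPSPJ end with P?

60

With the last slot taken by P, it remains to arrange the other 5 letters (JGSPJ).
Those 5 letters have J appearing twice, giving (5)!/(2!) = 60.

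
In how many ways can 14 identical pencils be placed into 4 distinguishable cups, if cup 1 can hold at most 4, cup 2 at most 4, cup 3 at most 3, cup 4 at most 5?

By stars and bars, unrestricted non-negative solutions to x_1+…+x_4 = 14 number C(14+3,3) = 680.
Subtract solutions that violate a single cap (substitute x_i' = x_i − (cap_i+1)): x_1 ≥ 5 gives C(12,3) = 220; x_2 ≥ 5 gives C(12,3) = 220; x_3 ≥ 4 gives C(13,3) = 286; x_4 ≥ 6 gives C(11,3) = 165. Together 891.
Add back pairs where two caps are both exceeded: 35 + 56 + 20 + 56 + 20 + 35 = 222.
Subtract triples: 1 + 0 + 0 + 0 = 1.
By inclusion–exclusion the count is 680 − 891 + 222 − 1 = 10.

10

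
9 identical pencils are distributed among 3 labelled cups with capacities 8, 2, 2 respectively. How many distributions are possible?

Ignoring the caps, the number of non-negative solutions to x_1+…+x_3 = 9 is C(11,2) = 55.
Subtract solutions that violate a single cap (substitute x_i' = x_i − (cap_i+1)): x_1 ≥ 9 gives C(2,2) = 1; x_2 ≥ 3 gives C(8,2) = 28; x_3 ≥ 3 gives C(8,2) = 28. Together 57.
Add back pairs where two caps are both exceeded: 0 + 0 + 10 = 10.
By inclusion–exclusion the count is 55 − 57 + 10 = 8.

8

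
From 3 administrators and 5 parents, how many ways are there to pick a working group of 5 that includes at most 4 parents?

Split by how many parents are chosen (0 through 4).
Sum: C(5,0)·C(3,5) + C(5,1)·C(3,4) + C(5,2)·C(3,3) + C(5,3)·C(3,2) + C(5,4)·C(3,1) = 0 + 0 + 10 + 30 + 15 = 55.

55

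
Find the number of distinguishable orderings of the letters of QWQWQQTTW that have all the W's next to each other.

105

Treat the 3 copies of W as a single block. The multiset to arrange is then {WWW, Q, Q, Q, Q, T, T}, 7 items in all.
That gives (7)!/(4!·2!) = 105 arrangements.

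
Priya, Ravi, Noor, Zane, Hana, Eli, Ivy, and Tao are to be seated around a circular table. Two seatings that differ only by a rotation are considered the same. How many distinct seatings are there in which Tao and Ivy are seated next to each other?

1440

Treat {Tao, Ivy} as one unit (2 internal orders) and seat the resulting 7 units around the table: (6)! circular arrangements.
So 2 × (6)! = 2 × 720 = 1440.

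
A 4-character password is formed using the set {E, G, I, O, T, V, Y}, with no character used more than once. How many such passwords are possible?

This is a permutation of 4 out of 7: P(7,4) = 7!/3!.
7 × 6 × 5 × 4 = 840.

840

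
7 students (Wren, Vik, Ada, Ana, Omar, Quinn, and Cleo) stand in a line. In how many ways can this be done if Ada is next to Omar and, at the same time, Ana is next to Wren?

Treat {Ada,Omar} as one block (2 orders) and {Ana,Wren} as another (2 orders).
That leaves 5 units to arrange: 2 × 2 × 5! = 4 × 120 = 480.

480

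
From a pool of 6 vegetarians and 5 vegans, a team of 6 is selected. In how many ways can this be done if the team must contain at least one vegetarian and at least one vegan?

461

Unrestricted: C(11,6) = 462 ways to pick any 6 of the 11.
Selections missing a whole group: no vegetarians → C(5,6) = 0; no vegans → C(6,6) = 1.
Both groups omitted at once is impossible, so 462 − 1 = 461.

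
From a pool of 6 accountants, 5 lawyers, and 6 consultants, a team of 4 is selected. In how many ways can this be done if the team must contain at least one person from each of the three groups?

With no constraint there are C(17,4) = 2380 possible selections.
Subtract selections that omit an entire group: no accountants → C(11,4) = 330; no lawyers → C(12,4) = 495; no consultants → C(11,4) = 330.
Add back selections omitting two groups (i.e. drawn from a single group): C(6,4) + C(5,4) + C(6,4) = 35.
By inclusion–exclusion: 2380 − 1155 + 35 = 1260.

1260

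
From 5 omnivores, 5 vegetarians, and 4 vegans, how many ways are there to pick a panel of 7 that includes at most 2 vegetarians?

1716

Split by how many vegetarians are chosen (0 through 2).
Sum: C(5,0)·C(9,7) + C(5,1)·C(9,6) + C(5,2)·C(9,5) = 36 + 420 + 1260 = 1716.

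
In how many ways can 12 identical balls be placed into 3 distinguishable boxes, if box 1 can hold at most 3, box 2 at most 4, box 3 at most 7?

6

Without the upper bounds there are C(14,2) = 91 ways to split 12 among 3 boxes.
Subtract solutions that violate a single cap (substitute x_i' = x_i − (cap_i+1)): x_1 ≥ 4 gives C(10,2) = 45; x_2 ≥ 5 gives C(9,2) = 36; x_3 ≥ 8 gives C(6,2) = 15. Together 96.
Add back pairs where two caps are both exceeded: 10 + 1 + 0 = 11.
By inclusion–exclusion the count is 91 − 96 + 11 = 6.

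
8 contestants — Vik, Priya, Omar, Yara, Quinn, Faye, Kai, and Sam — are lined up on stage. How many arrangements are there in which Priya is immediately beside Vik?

Place the 6 others and the Priya-Vik pair as 7 objects in a line; the pair has 2 internal arrangements.
That gives 2 × 7! = 2 × 5040 = 10080.

10080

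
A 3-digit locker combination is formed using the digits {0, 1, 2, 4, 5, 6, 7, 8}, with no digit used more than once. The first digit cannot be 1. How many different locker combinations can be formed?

294

The first digit has 8−1 = 7 choices (anything except 1).
The remaining 2 digits are filled from the other 7 symbols without repetition: 7 × 6 = 42.
Total: 7 × 42 = 294.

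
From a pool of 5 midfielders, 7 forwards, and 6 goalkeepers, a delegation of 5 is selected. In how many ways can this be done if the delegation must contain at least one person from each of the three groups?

With no constraint there are C(18,5) = 8568 possible selections.
Subtract selections that omit an entire group: no midfielders → C(13,5) = 1287; no forwards → C(11,5) = 462; no goalkeepers → C(12,5) = 792.
Add back selections omitting two groups (i.e. drawn from a single group): C(5,5) + C(7,5) + C(6,5) = 28.
By inclusion–exclusion: 8568 − 2541 + 28 = 6055.

6055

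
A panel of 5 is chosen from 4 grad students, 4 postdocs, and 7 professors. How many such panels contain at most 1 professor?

Split by how many professors are chosen (0 through 1).
Sum: C(7,0)·C(8,5) + C(7,1)·C(8,4) = 56 + 490 = 546.

546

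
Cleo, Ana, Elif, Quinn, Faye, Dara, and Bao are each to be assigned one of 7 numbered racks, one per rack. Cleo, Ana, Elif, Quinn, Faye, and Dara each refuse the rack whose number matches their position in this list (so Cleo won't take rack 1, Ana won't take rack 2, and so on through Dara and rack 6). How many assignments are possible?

Let Aᵢ (for 1 ≤ i ≤ 6) be the placements that put person i in their forbidden rack. Any j of these fix j positions, leaving (7−j)! ways to fill the rest, and there are C(6,j) ways to pick which j.
By inclusion–exclusion, the number of valid placements is Σ_{j=0}^{6} (−1)^j C(6,j)·(7−j)!.
Computing: 5040 − 4320 + 1800 − 480 + 90 − 12 + 1 = 2119.

2119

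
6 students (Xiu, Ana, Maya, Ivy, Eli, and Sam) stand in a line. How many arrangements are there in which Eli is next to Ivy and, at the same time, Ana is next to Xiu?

Treat {Eli,Ivy} as one block (2 orders) and {Ana,Xiu} as another (2 orders).
That leaves 4 units to arrange: 2 × 2 × 4! = 4 × 24 = 96.

96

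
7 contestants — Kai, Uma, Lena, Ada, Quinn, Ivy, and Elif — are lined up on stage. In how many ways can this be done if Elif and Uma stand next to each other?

1440

Place the 5 others and the Elif-Uma pair as 6 objects in a line; the pair has 2 internal arrangements.
That gives 2 × 6! = 2 × 720 = 1440.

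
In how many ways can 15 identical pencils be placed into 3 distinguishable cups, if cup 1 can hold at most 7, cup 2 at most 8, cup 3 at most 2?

Ignoring the caps, the number of non-negative solutions to x_1+…+x_3 = 15 is C(17,2) = 136.
Subtract solutions that violate a single cap (substitute x_i' = x_i − (cap_i+1)): x_1 ≥ 8 gives C(9,2) = 36; x_2 ≥ 9 gives C(8,2) = 28; x_3 ≥ 3 gives C(14,2) = 91. Together 155.
Add back pairs where two caps are both exceeded: 0 + 15 + 10 = 25.
By inclusion–exclusion the count is 136 − 155 + 25 = 6.

6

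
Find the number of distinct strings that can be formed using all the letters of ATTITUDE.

Letter multiplicities in ATTITUDE: A×1, D×1, E×1, I×1, T×3, U×1.
Dividing 8! = 40320 by 3! = 6 for the repeated letters gives 6720.

6720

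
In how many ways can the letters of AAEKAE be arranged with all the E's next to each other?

20

Treat the 2 copies of E as a single block. The multiset to arrange is then {EE, A, A, A, K}, 5 items in all.
That gives (5)!/(3!) = 20 arrangements.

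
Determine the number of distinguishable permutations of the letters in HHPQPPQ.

The 7 letters of HHPQPPQ have repeats: H appearing twice, P appearing 3 times, and Q appearing twice.
So there are 7! / (3!·2!·2!) = 210 distinguishable arrangements.

210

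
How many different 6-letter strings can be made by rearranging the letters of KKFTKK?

30

The 6 letters of KKFTKK have repeats: K appearing 4 times.
Dividing 6! = 720 by 4! = 24 for the repeated letters gives 30.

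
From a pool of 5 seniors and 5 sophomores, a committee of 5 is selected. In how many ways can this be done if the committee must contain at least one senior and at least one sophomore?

250

Unrestricted: C(10,5) = 252 ways to pick any 5 of the 10.
Subtract selections that omit an entire group: no seniors → C(5,5) = 1; no sophomores → C(5,5) = 1.
Both groups omitted at once is impossible, so 252 − 2 = 250.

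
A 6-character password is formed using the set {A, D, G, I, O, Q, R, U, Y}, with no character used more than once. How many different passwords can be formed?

60480

Choose and order 6 of the 9 symbols: the first character has 9 options, the next 8, and so on down to 4.
That product is 9 × 8 × 7 × 6 × 5 × 4 = 60480.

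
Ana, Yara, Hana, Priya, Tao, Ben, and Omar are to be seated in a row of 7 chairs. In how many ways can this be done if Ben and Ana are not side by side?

There are 7! = 5040 arrangements in all. If Ben and Ana are adjacent, merging them into one block gives 2·(6)! = 1440 arrangements.
So 5040 − 1440 = 3600 arrangements keep them apart.

3600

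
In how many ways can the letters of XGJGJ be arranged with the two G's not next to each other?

18

Total arrangements of XGJGJ: 5!/(2!·2!) = 30.
If the two G's are adjacent, glue them into one block, leaving 4 items to arrange: (4)!/(2!) = 12 ways.
Hence 30 − 12 = 18.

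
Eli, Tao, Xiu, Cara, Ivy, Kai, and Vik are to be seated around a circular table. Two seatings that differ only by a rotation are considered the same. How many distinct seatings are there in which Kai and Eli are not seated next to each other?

480

Without the restriction there are (6)! = 720 seatings.
Those with Kai next to Eli: fuse the pair into one unit and seat 6 units around a circle — 2·(5)! = 240.
Subtracting, 720 − 240 = 480.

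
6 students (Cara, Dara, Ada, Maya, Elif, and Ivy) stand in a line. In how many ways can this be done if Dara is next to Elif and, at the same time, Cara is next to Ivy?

96

Treat {Dara,Elif} as one block (2 orders) and {Cara,Ivy} as another (2 orders).
That leaves 4 units to arrange: 2 × 2 × 4! = 4 × 24 = 96.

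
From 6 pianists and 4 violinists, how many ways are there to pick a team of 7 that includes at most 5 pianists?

Split by how many pianists are chosen (0 through 5).
Sum: C(6,0)·C(4,7) + C(6,1)·C(4,6) + C(6,2)·C(4,5) + C(6,3)·C(4,4) + C(6,4)·C(4,3) + C(6,5)·C(4,2) = 0 + 0 + 0 + 20 + 60 + 36 = 116.

116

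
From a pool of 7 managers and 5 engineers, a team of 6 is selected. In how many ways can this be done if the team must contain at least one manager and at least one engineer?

917

Unrestricted: C(12,6) = 924 ways to pick any 6 of the 12.
Subtract selections that omit an entire group: no managers → C(5,6) = 0; no engineers → C(7,6) = 7.
Both groups omitted at once is impossible, so 924 − 7 = 917.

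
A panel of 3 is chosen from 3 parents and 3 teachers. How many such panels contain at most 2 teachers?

Split by how many teachers are chosen (0 through 2).
Sum: C(3,0)·C(3,3) + C(3,1)·C(3,2) + C(3,2)·C(3,1) = 1 + 9 + 9 = 19.

19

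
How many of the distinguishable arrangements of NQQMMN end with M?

With the last slot taken by M, it remains to arrange the other 5 letters (NQQMN).
Those 5 letters have N appearing twice and Q appearing twice, giving (5)!/(2!·2!) = 30.

30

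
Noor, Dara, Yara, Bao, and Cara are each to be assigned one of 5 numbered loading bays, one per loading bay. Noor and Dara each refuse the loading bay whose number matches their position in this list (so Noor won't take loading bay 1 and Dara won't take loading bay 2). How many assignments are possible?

78

Let Aᵢ (for i ∈ {1, 2}) be the placements that put person i in their forbidden loading bay. Any j of these fix j positions, leaving (5−j)! ways to fill the rest, and there are C(2,j) ways to pick which j.
By inclusion–exclusion, the number of valid placements is Σ_{j=0}^{2} (−1)^j C(2,j)·(5−j)!.
Computing: 120 − 48 + 6 = 78.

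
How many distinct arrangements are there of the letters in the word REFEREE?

105

The 7 letters of REFEREE have repeats: E appearing 4 times and R appearing twice.
Dividing 7! = 5040 by 4!·2! = 48 for the repeated letters gives 105.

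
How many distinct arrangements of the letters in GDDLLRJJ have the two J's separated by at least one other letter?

3780

There are 8!/(2!·2!·2!) = 5040 arrangements of GDDLLRJJ in total.
Arrangements with the J's together: treat JJ as one letter, giving (7)!/(2!·2!) = 1260.
Hence 5040 − 1260 = 3780.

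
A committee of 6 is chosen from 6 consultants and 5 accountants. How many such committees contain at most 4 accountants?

456

Split by how many accountants are chosen (0 through 4).
Sum: C(5,0)·C(6,6) + C(5,1)·C(6,5) + C(5,2)·C(6,4) + C(5,3)·C(6,3) + C(5,4)·C(6,2) = 1 + 30 + 150 + 200 + 75 = 456.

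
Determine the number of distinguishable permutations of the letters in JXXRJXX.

105

Letter multiplicities in JXXRJXX: J×2, R×1, X×4.
Dividing 7! = 5040 by 4!·2! = 48 for the repeated letters gives 105.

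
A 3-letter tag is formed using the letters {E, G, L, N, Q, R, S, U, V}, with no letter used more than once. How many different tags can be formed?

504

Choose and order 3 of the 9 symbols: the first letter has 9 options, the next 8, then 7.
That product is 9 × 8 × 7 = 504.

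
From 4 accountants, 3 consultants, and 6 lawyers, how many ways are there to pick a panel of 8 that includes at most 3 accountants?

Split by how many accountants are chosen (0 through 3).
Sum: C(4,0)·C(9,8) + C(4,1)·C(9,7) + C(4,2)·C(9,6) + C(4,3)·C(9,5) = 9 + 144 + 504 + 504 = 1161.

1161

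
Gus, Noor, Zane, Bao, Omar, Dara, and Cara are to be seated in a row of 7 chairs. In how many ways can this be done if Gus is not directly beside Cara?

There are 7! = 5040 arrangements in all. If Gus and Cara are adjacent, merging them into one block gives 2·(6)! = 1440 arrangements.
So 5040 − 1440 = 3600 arrangements keep them apart.

3600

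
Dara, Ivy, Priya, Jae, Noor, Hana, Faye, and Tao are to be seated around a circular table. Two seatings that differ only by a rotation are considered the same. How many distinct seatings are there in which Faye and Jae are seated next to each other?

1440

Glue Faye and Jae into a block (2 internal orders). Seating 7 units around a circle gives (6)! arrangements.
So 2 × (6)! = 2 × 720 = 1440.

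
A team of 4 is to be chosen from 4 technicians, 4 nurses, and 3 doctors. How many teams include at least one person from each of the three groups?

Total 4-person selections from all 11: C(11,4) = 330.
Subtract selections that omit an entire group: no technicians → C(7,4) = 35; no nurses → C(7,4) = 35; no doctors → C(8,4) = 70.
Add back selections omitting two groups (i.e. drawn from a single group): C(4,4) + C(4,4) + C(3,4) = 2.
By inclusion–exclusion: 330 − 140 + 2 = 192.

192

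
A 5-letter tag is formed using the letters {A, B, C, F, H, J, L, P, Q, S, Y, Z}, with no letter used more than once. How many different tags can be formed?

95040

Choose and order 5 of the 12 symbols: the first letter has 12 options, the next 11, and so on down to 8.
That product is 12 × 11 × 10 × 9 × 8 = 95040.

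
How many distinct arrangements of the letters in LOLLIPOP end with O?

Fix O in the last position and arrange the remaining 7 letters.
Those 7 letters have L appearing 3 times and P appearing twice, giving (7)!/(3!·2!) = 420.

420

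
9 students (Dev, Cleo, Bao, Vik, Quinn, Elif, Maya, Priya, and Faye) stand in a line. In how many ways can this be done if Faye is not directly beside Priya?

There are 9! = 362880 arrangements in all. If Faye and Priya are adjacent, merging them into one block gives 2·(8)! = 80640 arrangements.
Complementary counting: 362880 − 80640 = 282240.

282240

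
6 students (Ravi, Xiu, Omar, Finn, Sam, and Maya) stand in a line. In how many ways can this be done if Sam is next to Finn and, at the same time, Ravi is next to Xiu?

96

Treat {Sam,Finn} as one block (2 orders) and {Ravi,Xiu} as another (2 orders).
That leaves 4 units to arrange: 2 × 2 × 4! = 4 × 24 = 96.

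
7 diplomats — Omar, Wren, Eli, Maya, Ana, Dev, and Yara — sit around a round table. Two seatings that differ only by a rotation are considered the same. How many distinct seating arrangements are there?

720

Around a circle, 7 distinct people have 7!/7 = (6)! = 720 rotationally distinct seatings.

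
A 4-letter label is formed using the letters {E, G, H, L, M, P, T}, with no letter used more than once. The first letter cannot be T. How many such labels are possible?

720

The first letter has 7−1 = 6 choices (anything except T).
The remaining 3 letters are filled from the other 6 symbols without repetition: 6 × 5 × 4 = 120.
Total: 6 × 120 = 720.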